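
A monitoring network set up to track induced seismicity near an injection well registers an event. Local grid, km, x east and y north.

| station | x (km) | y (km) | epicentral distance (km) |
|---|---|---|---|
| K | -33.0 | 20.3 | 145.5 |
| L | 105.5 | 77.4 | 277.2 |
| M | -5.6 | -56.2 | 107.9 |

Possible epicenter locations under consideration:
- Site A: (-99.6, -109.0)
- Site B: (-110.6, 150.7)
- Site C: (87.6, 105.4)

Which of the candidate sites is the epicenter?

Site A

For each candidate, compare |candidate − station| to the reported distance:
Site A: residuals K 0.1, L 0.1, M 0.1 → max 0.1 km
Site B: residuals K 6.2, L 49.0, M 124.1 → max 124.1 km
Site C: residuals K 2.1, L 244.0, M 78.6 → max 244.0 km
Only Site A has all residuals ≈ 0.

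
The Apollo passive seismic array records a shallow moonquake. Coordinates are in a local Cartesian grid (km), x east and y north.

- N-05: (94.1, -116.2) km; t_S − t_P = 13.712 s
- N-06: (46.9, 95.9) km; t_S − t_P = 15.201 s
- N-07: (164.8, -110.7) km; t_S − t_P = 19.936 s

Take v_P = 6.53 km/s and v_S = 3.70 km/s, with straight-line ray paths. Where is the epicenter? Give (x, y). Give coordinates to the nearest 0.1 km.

Distance from S−P lag: d = Δt · v_P v_S / (v_P − v_S) = Δt · (6.53·3.70)/(6.53−3.70) ≈ 8.5375·Δt.
So d_N-05 = 117.07, d_N-06 = 129.78, d_N-07 = 170.20 km.
Circle about each station: (x − 94.1)² + (y + 116.2)² = 117.07²; (x − 46.9)² + (y − 95.9)² = 129.78²; (x − 164.8)² + (y + 110.7)² = 170.20².
Subtracting pairs of circle equations eliminates x²+y² and gives linear equations (the radical axes):
-94.4 x + 424.2 y = -14098.29
141.4 x + 11.0 y = 1793.62
Solving the 2×2 system: x ≈ 15.0, y ≈ -29.9 km.
Check against N-05 (with the unrounded x, y): √((x − 94.1)²+(y + 116.2)²) = 117.06 ≈ 117.07 km. ✓

(15.0, -29.9)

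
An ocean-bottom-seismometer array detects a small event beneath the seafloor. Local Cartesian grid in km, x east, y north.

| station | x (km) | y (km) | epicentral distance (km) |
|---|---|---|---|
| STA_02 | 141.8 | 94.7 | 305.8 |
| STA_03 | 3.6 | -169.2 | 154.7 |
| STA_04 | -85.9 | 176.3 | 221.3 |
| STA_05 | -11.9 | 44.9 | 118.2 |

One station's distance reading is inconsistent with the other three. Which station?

STA_02

Solve using three stations at a time. Using STA_03, STA_04, STA_05 (subtract circle equations pairwise → linear system) gives (x, y) ≈ (-88.7, -45.0).
Distances from that point to each station vs reported:
  STA_02: calculated 269.5 vs reported 305.8 → residual 36.3 km
  STA_03: calculated 154.7 vs reported 154.7 → residual 0.0 km
  STA_04: calculated 221.3 vs reported 221.3 → residual 0.0 km
  STA_05: calculated 118.3 vs reported 118.2 → residual 0.1 km
STA_03, STA_04, STA_05 are mutually consistent (residuals ≈ 0); STA_02 is off by 36.3 km.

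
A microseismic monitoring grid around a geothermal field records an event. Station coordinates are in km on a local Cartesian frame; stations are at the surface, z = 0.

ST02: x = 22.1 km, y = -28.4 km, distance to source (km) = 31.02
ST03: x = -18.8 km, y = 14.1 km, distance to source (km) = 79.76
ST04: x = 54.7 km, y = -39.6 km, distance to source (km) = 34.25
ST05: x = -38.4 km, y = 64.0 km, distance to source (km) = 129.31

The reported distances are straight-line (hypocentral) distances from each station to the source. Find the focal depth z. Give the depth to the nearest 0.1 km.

depth ≈ 26.4 km

Each station gives a sphere (x−x_i)² + (y−y_i)² + z² = d_i² (stations at z=0).
Subtracting the ST02 sphere from ST03 and ST04: z² cancels, leaving linear equations in x and y:
-81.8 x + 85.0 y = -6142.14
65.2 x − 22.4 y = 3054.46
Solving: x ≈ 32.899, y ≈ -40.600 km (keep extra digits for the depth step; rounded: 32.9, -40.6).
Then from the ST02 sphere: z² = 31.02² − (x − 22.1)² − (y + 28.4)² with x = 32.899, y = -40.600, so z ≈ 26.397 ≈ 26.4 km.
Check against ST05 (with the unrounded solution): distance 129.31 ≈ 129.31 km. ✓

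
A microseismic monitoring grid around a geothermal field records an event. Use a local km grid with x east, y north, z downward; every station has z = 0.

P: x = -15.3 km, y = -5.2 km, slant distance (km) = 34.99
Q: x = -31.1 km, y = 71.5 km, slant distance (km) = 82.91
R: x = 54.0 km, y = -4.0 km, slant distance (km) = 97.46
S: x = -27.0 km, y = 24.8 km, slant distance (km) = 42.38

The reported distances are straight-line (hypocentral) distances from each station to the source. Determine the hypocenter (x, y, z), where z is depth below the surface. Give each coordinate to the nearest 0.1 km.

Each station gives a sphere (x−x_i)² + (y−y_i)² + z² = d_i² (stations at z=0).
Subtracting the P sphere from Q and R: z² cancels, leaving linear equations in x and y:
-31.6 x + 153.4 y = 168.56
138.6 x + 2.4 y = -5603.28
Solving: x ≈ -40.303, y ≈ -7.203 km (keep extra digits for the depth step; rounded: -40.3, -7.2).
Then from the P sphere: z² = 34.99² − (x + 15.3)² − (y + 5.2)² with x = -40.303, y = -7.203, so z ≈ 24.395 ≈ 24.4 km.

x ≈ -40.3 km, y ≈ -7.2 km, depth ≈ 24.4 km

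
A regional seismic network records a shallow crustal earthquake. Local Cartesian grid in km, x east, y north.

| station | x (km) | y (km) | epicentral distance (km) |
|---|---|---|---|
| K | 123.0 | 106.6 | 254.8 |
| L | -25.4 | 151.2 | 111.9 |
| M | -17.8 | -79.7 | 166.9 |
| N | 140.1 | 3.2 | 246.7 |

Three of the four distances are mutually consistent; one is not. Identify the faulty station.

Solve using three stations at a time. Using L, M, N (subtract circle equations pairwise → linear system) gives (x, y) ≈ (-98.3, 66.4).
Distances from that point to each station vs reported:
  K: calculated 224.9 vs reported 254.8 → residual 29.9 km
  L: calculated 111.8 vs reported 111.9 → residual 0.1 km
  M: calculated 166.8 vs reported 166.9 → residual 0.1 km
  N: calculated 246.7 vs reported 246.7 → residual 0.0 km
L, M, N are mutually consistent (residuals ≈ 0); K is off by 29.9 km.

K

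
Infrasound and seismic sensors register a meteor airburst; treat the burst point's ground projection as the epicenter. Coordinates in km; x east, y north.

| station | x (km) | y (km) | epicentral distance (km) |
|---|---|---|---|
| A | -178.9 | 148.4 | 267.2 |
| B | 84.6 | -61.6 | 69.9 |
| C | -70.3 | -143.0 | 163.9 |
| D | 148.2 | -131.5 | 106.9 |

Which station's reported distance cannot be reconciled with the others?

Solve using three stations at a time. Using A, B, C (subtract circle equations pairwise → linear system) gives (x, y) ≈ (32.3, -15.2).
Distances from that point to each station vs reported:
  A: calculated 267.2 vs reported 267.2 → residual 0.0 km
  B: calculated 69.9 vs reported 69.9 → residual 0.0 km
  C: calculated 163.9 vs reported 163.9 → residual 0.0 km
  D: calculated 164.1 vs reported 106.9 → residual 57.2 km
A, B, C are mutually consistent (residuals ≈ 0); D is off by 57.2 km.

D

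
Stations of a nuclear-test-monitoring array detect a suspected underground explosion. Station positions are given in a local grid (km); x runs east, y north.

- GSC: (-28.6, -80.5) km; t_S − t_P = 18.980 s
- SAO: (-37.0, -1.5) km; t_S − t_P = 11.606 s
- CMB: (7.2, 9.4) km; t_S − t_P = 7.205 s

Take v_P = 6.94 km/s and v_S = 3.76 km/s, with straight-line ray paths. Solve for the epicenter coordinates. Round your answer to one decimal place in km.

(33.8, 62.2)

Distance from S−P lag: d = Δt · v_P v_S / (v_P − v_S) = Δt · (6.94·3.76)/(6.94−3.76) ≈ 8.2058·Δt.
So d_GSC = 155.75, d_SAO = 95.24, d_CMB = 59.12 km.
Circle about each station: (x + 28.6)² + (y + 80.5)² = 155.75²; (x + 37.0)² + (y + 1.5)² = 95.24²; (x − 7.2)² + (y − 9.4)² = 59.12².
Subtracting pairs of circle equations eliminates x²+y² and gives linear equations (the radical axes):
-16.8 x + 158.0 y = 9260.44
71.6 x + 179.8 y = 13604.88
Solving the 2×2 system: x ≈ 33.8, y ≈ 62.2 km.
Check against GSC (with the unrounded x, y): √((x + 28.6)²+(y + 80.5)²) = 155.75 ≈ 155.75 km. ✓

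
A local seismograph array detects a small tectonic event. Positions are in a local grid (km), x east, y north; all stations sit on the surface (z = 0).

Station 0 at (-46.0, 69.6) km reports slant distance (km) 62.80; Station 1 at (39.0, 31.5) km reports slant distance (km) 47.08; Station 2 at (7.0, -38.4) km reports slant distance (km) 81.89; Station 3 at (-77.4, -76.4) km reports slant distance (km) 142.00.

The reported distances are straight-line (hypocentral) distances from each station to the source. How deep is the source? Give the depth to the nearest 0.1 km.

Each station gives a sphere (x−x_i)² + (y−y_i)² + z² = d_i² (stations at z=0).
Subtracting the Station 0 sphere from Station 1 and Station 2: z² cancels, leaving linear equations in x and y:
170.0 x − 76.2 y = -2719.60
106.0 x − 216.0 y = -8198.73
Solving: x ≈ 1.303, y ≈ 38.596 km (keep extra digits for the depth step; rounded: 1.3, 38.6).
Then from the Station 0 sphere: z² = 62.80² − (x + 46.0)² − (y − 69.6)² with x = 1.303, y = 38.596, so z ≈ 27.295 ≈ 27.3 km.

z ≈ 27.3 km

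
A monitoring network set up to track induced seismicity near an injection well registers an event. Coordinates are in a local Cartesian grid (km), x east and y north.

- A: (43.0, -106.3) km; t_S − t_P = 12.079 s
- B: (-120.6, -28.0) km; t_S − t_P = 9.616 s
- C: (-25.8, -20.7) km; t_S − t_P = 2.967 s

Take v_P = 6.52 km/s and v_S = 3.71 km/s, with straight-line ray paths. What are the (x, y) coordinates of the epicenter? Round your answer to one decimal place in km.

x ≈ -39.1 km, y ≈ -42.5 km

Distance from S−P lag: d = Δt · v_P v_S / (v_P − v_S) = Δt · (6.52·3.71)/(6.52−3.71) ≈ 8.6083·Δt.
So d_A = 103.98, d_B = 82.78, d_C = 25.54 km.
Circle about each station: (x − 43.0)² + (y + 106.3)² = 103.98²; (x + 120.6)² + (y + 28.0)² = 82.78²; (x + 25.8)² + (y + 20.7)² = 25.54².
Subtracting the A equation from the B and C equations removes the quadratic terms:
-327.2 x + 156.6 y = 6138.98
-137.6 x + 171.2 y = -1895.01
Solving the 2×2 system: x ≈ -39.1, y ≈ -42.5 km.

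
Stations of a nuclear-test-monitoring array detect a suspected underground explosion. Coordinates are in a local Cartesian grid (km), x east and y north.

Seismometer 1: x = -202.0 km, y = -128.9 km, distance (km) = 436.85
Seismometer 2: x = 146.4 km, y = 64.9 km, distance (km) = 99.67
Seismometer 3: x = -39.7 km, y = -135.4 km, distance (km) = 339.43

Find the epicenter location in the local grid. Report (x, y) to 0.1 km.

123.9 km east, 162.0 km north

Circle about each station: (x + 202.0)² + (y + 128.9)² = 436.85²; (x − 146.4)² + (y − 64.9)² = 99.67²; (x + 39.7)² + (y + 135.4)² = 339.43².
Subtracting pairs of circle equations eliminates x²+y² and gives linear equations (the radical axes):
696.8 x + 387.6 y = 149129.57
324.6 x − 13.0 y = 38115.24
Solving the 2×2 system: x ≈ 123.9, y ≈ 162.0 km.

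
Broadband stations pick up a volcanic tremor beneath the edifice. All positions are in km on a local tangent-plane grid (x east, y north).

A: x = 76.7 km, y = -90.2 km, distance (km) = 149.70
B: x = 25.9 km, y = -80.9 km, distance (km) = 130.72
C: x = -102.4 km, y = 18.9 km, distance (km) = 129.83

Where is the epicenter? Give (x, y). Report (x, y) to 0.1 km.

Circle about each station: (x − 76.7)² + (y + 90.2)² = 149.70²; (x − 25.9)² + (y + 80.9)² = 130.72²; (x + 102.4)² + (y − 18.9)² = 129.83².
Subtracting the A equation from the B and C equations removes the quadratic terms:
-101.6 x + 18.6 y = -1480.94
-358.2 x + 218.2 y = 2378.30
Solving the 2×2 system: x ≈ 23.7, y ≈ 49.8 km.

x ≈ 23.7 km, y ≈ 49.8 km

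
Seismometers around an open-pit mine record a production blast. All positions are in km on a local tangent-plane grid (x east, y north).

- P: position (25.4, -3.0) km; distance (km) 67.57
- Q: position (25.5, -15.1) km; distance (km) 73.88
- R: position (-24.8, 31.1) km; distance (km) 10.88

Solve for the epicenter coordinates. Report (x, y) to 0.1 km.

Circle about each station: (x − 25.4)² + (y + 3.0)² = 67.57²; (x − 25.5)² + (y + 15.1)² = 73.88²; (x + 24.8)² + (y − 31.1)² = 10.88².
Subtracting the P equation from the Q and R equations removes the quadratic terms:
0.2 x − 24.2 y = -668.45
-100.4 x + 68.2 y = 5375.42
Solving the 2×2 system: x ≈ -35.0, y ≈ 27.3 km.
Check against P (with the unrounded x, y): √((x − 25.4)²+(y + 3.0)²) = 67.56 ≈ 67.57 km. ✓

(-35.0, 27.3)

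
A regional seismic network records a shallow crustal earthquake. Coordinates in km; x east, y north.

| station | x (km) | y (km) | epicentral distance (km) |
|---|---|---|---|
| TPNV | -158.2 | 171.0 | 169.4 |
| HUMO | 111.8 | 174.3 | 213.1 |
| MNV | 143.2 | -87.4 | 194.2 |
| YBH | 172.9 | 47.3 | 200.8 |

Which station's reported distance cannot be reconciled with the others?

TPNV

Solve using three stations at a time. Using HUMO, MNV, YBH (subtract circle equations pairwise → linear system) gives (x, y) ≈ (-24.4, 10.5).
Distances from that point to each station vs reported:
  TPNV: calculated 208.9 vs reported 169.4 → residual 39.5 km
  HUMO: calculated 213.0 vs reported 213.1 → residual 0.1 km
  MNV: calculated 194.1 vs reported 194.2 → residual 0.1 km
  YBH: calculated 200.7 vs reported 200.8 → residual 0.1 km
HUMO, MNV, YBH are mutually consistent (residuals ≈ 0); TPNV is off by 39.5 km.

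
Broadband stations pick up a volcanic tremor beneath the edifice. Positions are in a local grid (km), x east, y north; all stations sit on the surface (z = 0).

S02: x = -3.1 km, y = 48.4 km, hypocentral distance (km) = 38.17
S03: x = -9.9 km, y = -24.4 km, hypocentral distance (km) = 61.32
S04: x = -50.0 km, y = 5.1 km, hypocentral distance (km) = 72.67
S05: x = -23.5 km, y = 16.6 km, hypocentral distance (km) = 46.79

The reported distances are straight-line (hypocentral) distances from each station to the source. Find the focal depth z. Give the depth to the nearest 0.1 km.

depth ≈ 24.8 km

Each station gives a sphere (x−x_i)² + (y−y_i)² + z² = d_i² (stations at z=0).
Subtracting the S02 sphere from S03 and S04: z² cancels, leaving linear equations in x and y:
-13.6 x − 145.6 y = -3961.99
-93.8 x − 86.6 y = -3650.14
Solving: x ≈ 15.093, y ≈ 25.802 km (keep extra digits for the depth step; rounded: 15.1, 25.8).
Then from the S02 sphere: z² = 38.17² − (x + 3.1)² − (y − 48.4)² with x = 15.093, y = 25.802, so z ≈ 24.805 ≈ 24.8 km.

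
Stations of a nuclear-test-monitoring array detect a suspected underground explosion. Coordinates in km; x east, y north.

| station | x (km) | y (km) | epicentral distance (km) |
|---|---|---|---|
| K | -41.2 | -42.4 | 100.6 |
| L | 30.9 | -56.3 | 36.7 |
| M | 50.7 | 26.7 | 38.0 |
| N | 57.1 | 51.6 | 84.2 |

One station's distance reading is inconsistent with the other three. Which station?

M

Solve using three stations at a time. Using K, L, N (subtract circle equations pairwise → linear system) gives (x, y) ≈ (58.9, -32.6).
Distances from that point to each station vs reported:
  K: calculated 100.6 vs reported 100.6 → residual 0.0 km
  L: calculated 36.7 vs reported 36.7 → residual 0.0 km
  M: calculated 59.9 vs reported 38.0 → residual 21.9 km
  N: calculated 84.2 vs reported 84.2 → residual 0.0 km
K, L, N are mutually consistent (residuals ≈ 0); M is off by 21.9 km.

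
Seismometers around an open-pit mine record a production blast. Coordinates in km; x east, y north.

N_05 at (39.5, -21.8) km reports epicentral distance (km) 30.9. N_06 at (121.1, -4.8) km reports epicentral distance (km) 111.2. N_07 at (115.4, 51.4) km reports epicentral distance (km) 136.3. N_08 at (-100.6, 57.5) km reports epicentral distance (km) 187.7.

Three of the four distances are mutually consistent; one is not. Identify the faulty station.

Solve using three stations at a time. Using N_05, N_06, N_07 (subtract circle equations pairwise → linear system) gives (x, y) ≈ (16.4, -42.3).
Distances from that point to each station vs reported:
  N_05: calculated 30.9 vs reported 30.9 → residual 0.0 km
  N_06: calculated 111.2 vs reported 111.2 → residual 0.0 km
  N_07: calculated 136.3 vs reported 136.3 → residual 0.0 km
  N_08: calculated 153.8 vs reported 187.7 → residual 33.9 km
N_05, N_06, N_07 are mutually consistent (residuals ≈ 0); N_08 is off by 33.9 km.

N_08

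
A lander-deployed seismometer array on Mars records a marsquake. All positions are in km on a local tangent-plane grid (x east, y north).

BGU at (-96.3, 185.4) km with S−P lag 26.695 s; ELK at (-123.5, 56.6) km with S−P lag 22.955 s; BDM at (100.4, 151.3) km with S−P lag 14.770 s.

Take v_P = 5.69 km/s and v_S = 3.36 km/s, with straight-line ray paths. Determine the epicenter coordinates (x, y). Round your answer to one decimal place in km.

(63.7, 35.8)

Distance from S−P lag: d = Δt · v_P v_S / (v_P − v_S) = Δt · (5.69·3.36)/(5.69−3.36) ≈ 8.2053·Δt.
So d_BGU = 219.04, d_ELK = 188.35, d_BDM = 121.19 km.
Circle about each station: (x + 96.3)² + (y − 185.4)² = 219.04²; (x + 123.5)² + (y − 56.6)² = 188.35²; (x − 100.4)² + (y − 151.3)² = 121.19².
Subtracting the BGU equation from the ELK and BDM equations removes the quadratic terms:
-54.4 x − 257.6 y = -12688.24
393.4 x − 68.2 y = 22616.51
Solving the 2×2 system: x ≈ 63.7, y ≈ 35.8 km.
Check against BGU (with the unrounded x, y): √((x + 96.3)²+(y − 185.4)²) = 219.04 ≈ 219.04 km. ✓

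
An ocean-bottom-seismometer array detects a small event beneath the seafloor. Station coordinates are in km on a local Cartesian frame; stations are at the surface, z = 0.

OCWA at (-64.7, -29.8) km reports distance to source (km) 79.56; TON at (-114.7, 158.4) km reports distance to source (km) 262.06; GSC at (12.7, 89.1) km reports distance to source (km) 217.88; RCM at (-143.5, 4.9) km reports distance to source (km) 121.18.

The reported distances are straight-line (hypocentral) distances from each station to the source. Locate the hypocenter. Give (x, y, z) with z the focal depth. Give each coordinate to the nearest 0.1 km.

Each station gives a sphere (x−x_i)² + (y−y_i)² + z² = d_i² (stations at z=0).
Subtracting the OCWA sphere from TON and GSC: z² cancels, leaving linear equations in x and y:
-100.0 x + 376.4 y = -29173.13
154.8 x + 237.8 y = -38115.93
Solving: x ≈ -90.308, y ≈ -101.498 km (keep extra digits for the depth step; rounded: -90.3, -101.5).
Then from the OCWA sphere: z² = 79.56² − (x + 64.7)² − (y + 29.8)² with x = -90.308, y = -101.498, so z ≈ 23.096 ≈ 23.1 km.
Check against RCM (with the unrounded solution): distance 121.17 ≈ 121.18 km. ✓

(-90.3, -101.5, 23.1)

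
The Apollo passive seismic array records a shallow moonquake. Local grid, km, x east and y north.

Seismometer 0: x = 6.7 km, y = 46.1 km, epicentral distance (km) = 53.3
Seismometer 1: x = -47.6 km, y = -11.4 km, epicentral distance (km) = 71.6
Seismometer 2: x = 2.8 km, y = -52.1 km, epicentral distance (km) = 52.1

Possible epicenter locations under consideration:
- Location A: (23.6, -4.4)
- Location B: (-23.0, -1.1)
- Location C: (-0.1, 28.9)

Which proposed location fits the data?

Location A

For each candidate, compare |candidate − station| to the reported distance:
Location A: residuals Seismometer 0 0.0, Seismometer 1 0.1, Seismometer 2 0.1 → max 0.1 km
Location B: residuals Seismometer 0 2.5, Seismometer 1 44.9, Seismometer 2 5.1 → max 44.9 km
Location C: residuals Seismometer 0 34.8, Seismometer 1 9.3, Seismometer 2 29.0 → max 34.8 km
Only Location A has all residuals ≈ 0.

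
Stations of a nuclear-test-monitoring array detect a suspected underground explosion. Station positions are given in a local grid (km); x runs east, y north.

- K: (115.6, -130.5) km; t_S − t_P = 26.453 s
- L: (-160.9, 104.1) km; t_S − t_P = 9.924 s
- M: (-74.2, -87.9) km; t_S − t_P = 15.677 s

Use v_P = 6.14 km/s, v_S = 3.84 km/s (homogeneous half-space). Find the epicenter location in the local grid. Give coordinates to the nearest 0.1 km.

Distance from S−P lag: d = Δt · v_P v_S / (v_P − v_S) = Δt · (6.14·3.84)/(6.14−3.84) ≈ 10.2511·Δt.
So d_K = 271.17, d_L = 101.73, d_M = 160.71 km.
Circle about each station: (x − 115.6)² + (y + 130.5)² = 271.17²; (x + 160.9)² + (y − 104.1)² = 101.73²; (x + 74.2)² + (y + 87.9)² = 160.71².
Subtracting the K equation from the L and M equations removes the quadratic terms:
-553.0 x + 469.2 y = 69516.19
-379.6 x + 85.2 y = 30543.90
Solving the 2×2 system: x ≈ -64.2, y ≈ 72.5 km.

(-64.2, 72.5)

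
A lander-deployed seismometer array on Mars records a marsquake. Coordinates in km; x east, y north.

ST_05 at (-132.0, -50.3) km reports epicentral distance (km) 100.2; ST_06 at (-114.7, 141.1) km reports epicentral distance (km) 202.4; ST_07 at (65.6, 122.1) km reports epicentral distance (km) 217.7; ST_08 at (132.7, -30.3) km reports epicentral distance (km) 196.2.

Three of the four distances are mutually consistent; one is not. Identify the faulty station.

ST_05

Solve using three stations at a time. Using ST_06, ST_07, ST_08 (subtract circle equations pairwise → linear system) gives (x, y) ≈ (-62.0, -54.2).
Distances from that point to each station vs reported:
  ST_05: calculated 70.2 vs reported 100.2 → residual 30.0 km
  ST_06: calculated 202.3 vs reported 202.4 → residual 0.1 km
  ST_07: calculated 217.6 vs reported 217.7 → residual 0.1 km
  ST_08: calculated 196.1 vs reported 196.2 → residual 0.1 km
ST_06, ST_07, ST_08 are mutually consistent (residuals ≈ 0); ST_05 is off by 30.0 km.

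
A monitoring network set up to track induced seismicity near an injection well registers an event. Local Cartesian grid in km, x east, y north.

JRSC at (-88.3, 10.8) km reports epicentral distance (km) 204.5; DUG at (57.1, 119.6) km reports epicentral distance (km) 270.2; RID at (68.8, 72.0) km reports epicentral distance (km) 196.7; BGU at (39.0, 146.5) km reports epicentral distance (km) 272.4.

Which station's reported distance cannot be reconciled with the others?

DUG

Solve using three stations at a time. Using JRSC, RID, BGU (subtract circle equations pairwise → linear system) gives (x, y) ≈ (64.9, -124.7).
Distances from that point to each station vs reported:
  JRSC: calculated 204.5 vs reported 204.5 → residual 0.0 km
  DUG: calculated 244.4 vs reported 270.2 → residual 25.8 km
  RID: calculated 196.7 vs reported 196.7 → residual 0.0 km
  BGU: calculated 272.4 vs reported 272.4 → residual 0.0 km
JRSC, RID, BGU are mutually consistent (residuals ≈ 0); DUG is off by 25.8 km.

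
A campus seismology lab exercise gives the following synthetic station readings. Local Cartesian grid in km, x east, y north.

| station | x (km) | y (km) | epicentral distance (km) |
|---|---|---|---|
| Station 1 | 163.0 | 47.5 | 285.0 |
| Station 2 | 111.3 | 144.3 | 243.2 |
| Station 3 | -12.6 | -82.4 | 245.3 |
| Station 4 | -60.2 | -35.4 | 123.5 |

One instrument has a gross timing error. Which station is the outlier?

Station 3

Solve using three stations at a time. Using Station 1, Station 2, Station 4 (subtract circle equations pairwise → linear system) gives (x, y) ≈ (-120.9, 72.1).
Distances from that point to each station vs reported:
  Station 1: calculated 285.0 vs reported 285.0 → residual 0.0 km
  Station 2: calculated 243.2 vs reported 243.2 → residual 0.0 km
  Station 3: calculated 188.7 vs reported 245.3 → residual 56.6 km
  Station 4: calculated 123.5 vs reported 123.5 → residual 0.0 km
Station 1, Station 2, Station 4 are mutually consistent (residuals ≈ 0); Station 3 is off by 56.6 km.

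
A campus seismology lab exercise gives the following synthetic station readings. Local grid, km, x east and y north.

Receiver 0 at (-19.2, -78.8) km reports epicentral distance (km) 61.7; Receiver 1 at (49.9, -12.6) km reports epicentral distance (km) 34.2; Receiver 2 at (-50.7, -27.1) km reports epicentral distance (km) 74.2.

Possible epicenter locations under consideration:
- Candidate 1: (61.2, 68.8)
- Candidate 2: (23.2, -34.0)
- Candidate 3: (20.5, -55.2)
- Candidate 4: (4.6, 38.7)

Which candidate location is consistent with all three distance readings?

For each candidate, compare |candidate − station| to the reported distance:
Candidate 1: residuals Receiver 0 106.4, Receiver 1 48.0, Receiver 2 73.2 → max 106.4 km
Candidate 2: residuals Receiver 0 0.0, Receiver 1 0.0, Receiver 2 0.0 → max 0.0 km
Candidate 3: residuals Receiver 0 15.5, Receiver 1 17.6, Receiver 2 2.3 → max 17.6 km
Candidate 4: residuals Receiver 0 58.2, Receiver 1 34.2, Receiver 2 11.8 → max 58.2 km
Only Candidate 2 has all residuals ≈ 0.

Candidate 2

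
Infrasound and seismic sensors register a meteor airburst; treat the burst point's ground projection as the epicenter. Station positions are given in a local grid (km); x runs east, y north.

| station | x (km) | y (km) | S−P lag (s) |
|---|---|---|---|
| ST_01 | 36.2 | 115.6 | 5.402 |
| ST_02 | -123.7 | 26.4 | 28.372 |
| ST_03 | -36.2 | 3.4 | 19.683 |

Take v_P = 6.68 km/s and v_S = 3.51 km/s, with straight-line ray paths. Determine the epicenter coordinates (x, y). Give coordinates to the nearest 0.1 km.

(72.9, 99.8)

Distance from S−P lag: d = Δt · v_P v_S / (v_P − v_S) = Δt · (6.68·3.51)/(6.68−3.51) ≈ 7.3965·Δt.
So d_ST_01 = 39.96, d_ST_02 = 209.85, d_ST_03 = 145.58 km.
Circle about each station: (x − 36.2)² + (y − 115.6)² = 39.96²; (x + 123.7)² + (y − 26.4)² = 209.85²; (x + 36.2)² + (y − 3.4)² = 145.58².
Subtracting pairs of circle equations eliminates x²+y² and gives linear equations (the radical axes):
-319.8 x − 178.4 y = -41115.37
-144.8 x − 224.4 y = -32948.53
Solving the 2×2 system: x ≈ 72.9, y ≈ 99.8 km.
Check against ST_01 (with the unrounded x, y): √((x − 36.2)²+(y − 115.6)²) = 39.96 ≈ 39.96 km. ✓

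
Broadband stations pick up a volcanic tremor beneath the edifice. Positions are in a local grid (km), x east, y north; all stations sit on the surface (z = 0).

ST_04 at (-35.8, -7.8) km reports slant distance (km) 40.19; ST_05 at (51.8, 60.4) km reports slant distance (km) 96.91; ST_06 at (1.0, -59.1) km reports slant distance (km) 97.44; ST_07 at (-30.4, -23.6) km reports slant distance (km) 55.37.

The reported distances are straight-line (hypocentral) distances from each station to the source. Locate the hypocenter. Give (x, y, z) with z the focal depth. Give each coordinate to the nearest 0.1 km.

x ≈ -38.1 km, y ≈ 28.5 km, depth ≈ 17.1 km

Each station gives a sphere (x−x_i)² + (y−y_i)² + z² = d_i² (stations at z=0).
Subtracting the ST_04 sphere from ST_05 and ST_06: z² cancels, leaving linear equations in x and y:
175.2 x + 136.4 y = -2787.39
73.6 x − 102.6 y = -5727.99
Solving: x ≈ -38.097, y ≈ 28.499 km (keep extra digits for the depth step; rounded: -38.1, 28.5).
Then from the ST_04 sphere: z² = 40.19² − (x + 35.8)² − (y + 7.8)² with x = -38.097, y = 28.499, so z ≈ 17.098 ≈ 17.1 km.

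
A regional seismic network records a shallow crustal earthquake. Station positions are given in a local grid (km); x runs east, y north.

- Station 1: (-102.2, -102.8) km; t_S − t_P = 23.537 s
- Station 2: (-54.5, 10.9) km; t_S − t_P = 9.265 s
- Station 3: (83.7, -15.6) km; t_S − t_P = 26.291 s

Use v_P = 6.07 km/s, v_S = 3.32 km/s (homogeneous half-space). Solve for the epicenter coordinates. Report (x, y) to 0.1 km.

Distance from S−P lag: d = Δt · v_P v_S / (v_P − v_S) = Δt · (6.07·3.32)/(6.07−3.32) ≈ 7.3281·Δt.
So d_Station 1 = 172.48, d_Station 2 = 67.90, d_Station 3 = 192.66 km.
Circle about each station: (x + 102.2)² + (y + 102.8)² = 172.48²; (x + 54.5)² + (y − 10.9)² = 67.90²; (x − 83.7)² + (y + 15.6)² = 192.66².
Subtracting the Station 1 equation from the Station 2 and Station 3 equations removes the quadratic terms:
95.4 x + 227.4 y = 7215.32
371.8 x + 174.4 y = -21132.16
Solving the 2×2 system: x ≈ -89.3, y ≈ 69.2 km.

x ≈ -89.3 km, y ≈ 69.2 km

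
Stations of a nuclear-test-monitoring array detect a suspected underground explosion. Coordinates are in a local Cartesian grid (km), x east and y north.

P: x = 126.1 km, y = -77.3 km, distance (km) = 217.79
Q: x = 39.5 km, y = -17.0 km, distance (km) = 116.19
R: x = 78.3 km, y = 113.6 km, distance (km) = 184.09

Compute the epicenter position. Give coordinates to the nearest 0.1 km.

Circle about each station: (x − 126.1)² + (y + 77.3)² = 217.79²; (x − 39.5)² + (y + 17.0)² = 116.19²; (x − 78.3)² + (y − 113.6)² = 184.09².
Subtracting the P equation from the Q and R equations removes the quadratic terms:
-173.2 x + 120.6 y = 13905.12
-95.6 x + 381.8 y = 10702.71
Solving the 2×2 system: x ≈ -73.6, y ≈ 9.6 km.

(-73.6, 9.6)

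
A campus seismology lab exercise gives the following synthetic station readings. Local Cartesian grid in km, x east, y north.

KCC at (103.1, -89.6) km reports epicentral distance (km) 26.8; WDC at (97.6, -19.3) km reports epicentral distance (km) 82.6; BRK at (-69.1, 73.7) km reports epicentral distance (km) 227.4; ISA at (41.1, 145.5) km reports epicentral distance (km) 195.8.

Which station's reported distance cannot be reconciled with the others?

ISA

Solve using three stations at a time. Using KCC, WDC, BRK (subtract circle equations pairwise → linear system) gives (x, y) ≈ (78.1, -99.6).
Distances from that point to each station vs reported:
  KCC: calculated 26.9 vs reported 26.8 → residual 0.1 km
  WDC: calculated 82.6 vs reported 82.6 → residual 0.0 km
  BRK: calculated 227.4 vs reported 227.4 → residual 0.0 km
  ISA: calculated 247.9 vs reported 195.8 → residual 52.1 km
KCC, WDC, BRK are mutually consistent (residuals ≈ 0); ISA is off by 52.1 km.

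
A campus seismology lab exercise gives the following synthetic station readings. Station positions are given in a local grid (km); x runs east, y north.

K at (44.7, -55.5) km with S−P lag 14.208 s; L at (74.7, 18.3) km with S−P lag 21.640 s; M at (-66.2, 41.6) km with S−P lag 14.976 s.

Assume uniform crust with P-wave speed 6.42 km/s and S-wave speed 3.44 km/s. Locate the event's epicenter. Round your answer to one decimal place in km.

-59.7 km east, -69.2 km north

Distance from S−P lag: d = Δt · v_P v_S / (v_P − v_S) = Δt · (6.42·3.44)/(6.42−3.44) ≈ 7.4110·Δt.
So d_K = 105.30, d_L = 160.37, d_M = 110.99 km.
Circle about each station: (x − 44.7)² + (y + 55.5)² = 105.30²; (x − 74.7)² + (y − 18.3)² = 160.37²; (x + 66.2)² + (y − 41.6)² = 110.99².
Subtracting the K equation from the L and M equations removes the quadratic terms:
60.0 x + 147.6 y = -13793.81
-221.8 x + 194.2 y = -196.03
Solving the 2×2 system: x ≈ -59.7, y ≈ -69.2 km.
Check against K (with the unrounded x, y): √((x − 44.7)²+(y + 55.5)²) = 105.29 ≈ 105.30 km. ✓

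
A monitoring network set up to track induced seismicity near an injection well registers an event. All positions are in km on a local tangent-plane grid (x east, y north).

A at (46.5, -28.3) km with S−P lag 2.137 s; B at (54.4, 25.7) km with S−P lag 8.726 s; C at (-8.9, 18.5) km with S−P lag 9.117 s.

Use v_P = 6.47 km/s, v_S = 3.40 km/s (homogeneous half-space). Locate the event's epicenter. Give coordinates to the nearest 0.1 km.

(31.8, -32.6)

Distance from S−P lag: d = Δt · v_P v_S / (v_P − v_S) = Δt · (6.47·3.40)/(6.47−3.40) ≈ 7.1655·Δt.
So d_A = 15.31, d_B = 62.53, d_C = 65.33 km.
Circle about each station: (x − 46.5)² + (y + 28.3)² = 15.31²; (x − 54.4)² + (y − 25.7)² = 62.53²; (x + 8.9)² + (y − 18.5)² = 65.33².
Subtracting the A equation from the B and C equations removes the quadratic terms:
15.8 x + 108.0 y = -3018.89
-110.8 x + 93.6 y = -6575.29
Solving the 2×2 system: x ≈ 31.8, y ≈ -32.6 km.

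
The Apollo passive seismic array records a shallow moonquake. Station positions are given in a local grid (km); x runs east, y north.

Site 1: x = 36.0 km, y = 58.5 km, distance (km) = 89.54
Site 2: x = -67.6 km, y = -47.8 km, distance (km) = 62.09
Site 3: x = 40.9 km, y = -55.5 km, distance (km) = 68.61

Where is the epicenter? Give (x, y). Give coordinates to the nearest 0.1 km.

Circle about each station: (x − 36.0)² + (y − 58.5)² = 89.54²; (x + 67.6)² + (y + 47.8)² = 62.09²; (x − 40.9)² + (y + 55.5)² = 68.61².
Subtracting the Site 1 equation from the Site 2 and Site 3 equations removes the quadratic terms:
-207.2 x − 212.6 y = 6298.59
9.8 x − 228.0 y = 3344.89
Solving the 2×2 system: x ≈ -14.7, y ≈ -15.3 km.
Check against Site 1 (with the unrounded x, y): √((x − 36.0)²+(y − 58.5)²) = 89.54 ≈ 89.54 km. ✓

x ≈ -14.7 km, y ≈ -15.3 km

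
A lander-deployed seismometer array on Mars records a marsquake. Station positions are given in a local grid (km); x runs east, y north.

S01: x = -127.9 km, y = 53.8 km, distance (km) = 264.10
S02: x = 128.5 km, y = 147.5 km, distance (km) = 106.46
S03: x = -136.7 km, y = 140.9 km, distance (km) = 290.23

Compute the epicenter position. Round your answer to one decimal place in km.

Circle about each station: (x + 127.9)² + (y − 53.8)² = 264.10²; (x − 128.5)² + (y − 147.5)² = 106.46²; (x + 136.7)² + (y − 140.9)² = 290.23².
Subtracting pairs of circle equations eliminates x²+y² and gives linear equations (the radical axes):
512.8 x + 187.4 y = 77430.73
-17.6 x + 174.2 y = 4802.21
Solving the 2×2 system: x ≈ 135.9, y ≈ 41.3 km.

135.9 km east, 41.3 km north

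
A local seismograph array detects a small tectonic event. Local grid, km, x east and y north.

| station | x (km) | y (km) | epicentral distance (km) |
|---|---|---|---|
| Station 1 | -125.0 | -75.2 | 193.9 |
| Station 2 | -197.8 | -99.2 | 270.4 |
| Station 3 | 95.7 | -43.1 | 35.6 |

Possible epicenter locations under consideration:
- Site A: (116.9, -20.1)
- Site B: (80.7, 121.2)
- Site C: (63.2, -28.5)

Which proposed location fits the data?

For each candidate, compare |candidate − station| to the reported distance:
Site A: residuals Station 1 54.2, Station 2 54.1, Station 3 4.3 → max 54.2 km
Site B: residuals Station 1 90.5, Station 2 84.8, Station 3 129.4 → max 129.4 km
Site C: residuals Station 1 0.0, Station 2 0.0, Station 3 0.0 → max 0.0 km
Only Site C has all residuals ≈ 0.

Site C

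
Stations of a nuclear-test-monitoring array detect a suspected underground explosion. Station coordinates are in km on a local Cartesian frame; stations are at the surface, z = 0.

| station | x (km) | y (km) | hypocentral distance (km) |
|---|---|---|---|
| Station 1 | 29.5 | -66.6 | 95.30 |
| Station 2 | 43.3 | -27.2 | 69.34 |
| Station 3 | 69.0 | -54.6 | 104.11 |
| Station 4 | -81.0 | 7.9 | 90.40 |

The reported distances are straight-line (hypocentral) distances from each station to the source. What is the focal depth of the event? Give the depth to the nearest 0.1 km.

depth ≈ 32.0 km

Each station gives a sphere (x−x_i)² + (y−y_i)² + z² = d_i² (stations at z=0).
Subtracting the Station 1 sphere from Station 2 and Station 3: z² cancels, leaving linear equations in x and y:
27.6 x + 78.8 y = 1582.97
79.0 x + 24.0 y = 679.55
Solving: x ≈ 2.797, y ≈ 19.109 km (keep extra digits for the depth step; rounded: 2.8, 19.1).
Then from the Station 1 sphere: z² = 95.30² − (x − 29.5)² − (y + 66.6)² with x = 2.797, y = 19.109, so z ≈ 31.984 ≈ 32.0 km.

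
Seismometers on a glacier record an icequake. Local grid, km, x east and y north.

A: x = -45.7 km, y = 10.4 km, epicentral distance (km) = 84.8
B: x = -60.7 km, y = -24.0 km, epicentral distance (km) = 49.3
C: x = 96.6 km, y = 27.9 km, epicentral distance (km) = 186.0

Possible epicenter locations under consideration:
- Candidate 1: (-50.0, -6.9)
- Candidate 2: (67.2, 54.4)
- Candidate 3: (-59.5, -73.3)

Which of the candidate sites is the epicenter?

Candidate 3

For each candidate, compare |candidate − station| to the reported distance:
Candidate 1: residuals A 67.0, B 29.1, C 35.3 → max 67.0 km
Candidate 2: residuals A 36.4, B 100.7, C 146.4 → max 146.4 km
Candidate 3: residuals A 0.0, B 0.0, C 0.0 → max 0.0 km
Only Candidate 3 has all residuals ≈ 0.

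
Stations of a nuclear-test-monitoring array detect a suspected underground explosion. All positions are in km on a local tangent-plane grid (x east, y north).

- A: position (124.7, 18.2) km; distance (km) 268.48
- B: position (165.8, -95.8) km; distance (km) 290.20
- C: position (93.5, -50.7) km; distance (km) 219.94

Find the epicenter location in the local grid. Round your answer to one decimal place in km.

Circle about each station: (x − 124.7)² + (y − 18.2)² = 268.48²; (x − 165.8)² + (y + 95.8)² = 290.20²; (x − 93.5)² + (y + 50.7)² = 219.94².
Subtracting the A equation from the B and C equations removes the quadratic terms:
82.2 x − 228.0 y = 8651.42
-62.4 x − 137.8 y = 19139.32
Solving the 2×2 system: x ≈ -124.1, y ≈ -82.7 km.

-124.1 km east, -82.7 km north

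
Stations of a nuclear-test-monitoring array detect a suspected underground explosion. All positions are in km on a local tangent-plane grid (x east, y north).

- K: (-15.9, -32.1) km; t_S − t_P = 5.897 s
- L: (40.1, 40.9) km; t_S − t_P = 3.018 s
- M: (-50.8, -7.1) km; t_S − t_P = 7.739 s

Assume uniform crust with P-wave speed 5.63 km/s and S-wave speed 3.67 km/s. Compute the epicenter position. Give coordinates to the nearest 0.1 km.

Distance from S−P lag: d = Δt · v_P v_S / (v_P − v_S) = Δt · (5.63·3.67)/(5.63−3.67) ≈ 10.5419·Δt.
So d_K = 62.17, d_L = 31.82, d_M = 81.58 km.
Circle about each station: (x + 15.9)² + (y + 32.1)² = 62.17²; (x − 40.1)² + (y − 40.9)² = 31.82²; (x + 50.8)² + (y + 7.1)² = 81.58².
Subtracting pairs of circle equations eliminates x²+y² and gives linear equations (the radical axes):
112.0 x + 146.0 y = 4850.20
-69.8 x + 50.0 y = -1442.36
Solving the 2×2 system: x ≈ 28.7, y ≈ 11.2 km.
Check against K (with the unrounded x, y): √((x + 15.9)²+(y + 32.1)²) = 62.16 ≈ 62.17 km. ✓

28.7 km east, 11.2 km north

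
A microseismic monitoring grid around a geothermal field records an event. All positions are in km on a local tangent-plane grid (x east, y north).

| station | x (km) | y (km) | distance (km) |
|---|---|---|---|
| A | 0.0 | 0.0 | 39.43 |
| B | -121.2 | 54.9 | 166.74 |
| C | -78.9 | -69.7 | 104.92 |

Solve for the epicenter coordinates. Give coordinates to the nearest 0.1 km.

(19.8, -34.1)

Circle about each station: x² + y² = 39.43²; (x + 121.2)² + (y − 54.9)² = 166.74²; (x + 78.9)² + (y + 69.7)² = 104.92².
Subtracting the A equation from the B and C equations removes the quadratic terms:
-242.4 x + 109.8 y = -8544.05
-157.8 x − 139.4 y = 1629.82
Solving the 2×2 system: x ≈ 19.8, y ≈ -34.1 km.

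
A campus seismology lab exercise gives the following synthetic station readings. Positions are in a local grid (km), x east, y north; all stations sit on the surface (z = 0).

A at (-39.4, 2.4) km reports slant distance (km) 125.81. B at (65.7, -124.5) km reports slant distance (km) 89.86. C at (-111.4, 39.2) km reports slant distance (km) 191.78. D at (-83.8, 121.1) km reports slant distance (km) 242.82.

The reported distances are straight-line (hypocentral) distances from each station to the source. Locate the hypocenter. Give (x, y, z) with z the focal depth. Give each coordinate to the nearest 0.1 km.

x ≈ 12.3 km, y ≈ -92.3 km, depth ≈ 64.7 km

Each station gives a sphere (x−x_i)² + (y−y_i)² + z² = d_i² (stations at z=0).
Subtracting the A sphere from B and C: z² cancels, leaving linear equations in x and y:
210.2 x − 253.8 y = 26011.96
-144.0 x + 73.6 y = -8562.93
Solving: x ≈ 12.279, y ≈ -92.321 km (keep extra digits for the depth step; rounded: 12.3, -92.3).
Then from the A sphere: z² = 125.81² − (x + 39.4)² − (y − 2.4)² with x = 12.279, y = -92.321, so z ≈ 64.694 ≈ 64.7 km.
Check against D (with the unrounded solution): distance 242.83 ≈ 242.82 km. ✓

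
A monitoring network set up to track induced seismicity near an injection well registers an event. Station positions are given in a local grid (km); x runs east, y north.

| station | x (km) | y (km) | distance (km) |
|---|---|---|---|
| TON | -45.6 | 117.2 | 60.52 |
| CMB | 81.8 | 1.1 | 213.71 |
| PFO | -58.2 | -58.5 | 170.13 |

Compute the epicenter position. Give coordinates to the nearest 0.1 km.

Circle about each station: (x + 45.6)² + (y − 117.2)² = 60.52²; (x − 81.8)² + (y − 1.1)² = 213.71²; (x + 58.2)² + (y + 58.5)² = 170.13².
Subtracting pairs of circle equations eliminates x²+y² and gives linear equations (the radical axes):
254.8 x − 232.2 y = -51132.04
-25.2 x − 351.4 y = -34287.26
Solving the 2×2 system: x ≈ -104.9, y ≈ 105.1 km.

-104.9 km east, 105.1 km north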